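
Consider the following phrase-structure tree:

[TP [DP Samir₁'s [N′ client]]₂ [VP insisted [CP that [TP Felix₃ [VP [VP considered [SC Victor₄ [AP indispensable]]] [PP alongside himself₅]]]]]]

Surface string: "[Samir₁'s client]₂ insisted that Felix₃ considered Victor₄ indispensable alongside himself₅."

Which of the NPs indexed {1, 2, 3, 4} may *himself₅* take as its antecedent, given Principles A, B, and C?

*himself* is an anaphor, so Principle A applies: it must be bound in its binding domain.
Binding domain of *himself₅*: the embedded TP, whose subject is Felix₃.
*Samir₁* does not c-command the anaphor → cannot bind it.
*[Samir₁'s client]₂* c-commands the anaphor but is outside its binding domain → cannot satisfy Principle A.
*Felix₃* c-commands the anaphor within its binding domain → licit binder.
*Victor₄* does not c-command the anaphor → cannot bind it.

{3}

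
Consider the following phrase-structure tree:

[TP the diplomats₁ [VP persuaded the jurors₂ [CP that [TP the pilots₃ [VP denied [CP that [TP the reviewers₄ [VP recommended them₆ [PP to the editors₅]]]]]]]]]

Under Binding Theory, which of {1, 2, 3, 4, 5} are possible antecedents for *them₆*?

{1, 2, 3}

*them* is a pronoun, so Principle B applies: it must be free in its binding domain.
Binding domain of *them₆*: the embedded TP, whose subject is the reviewers₄.
*the diplomats₁* c-commands the pronoun but from outside its binding domain, and is not c-commanded by it → coindexation permitted.
*the jurors₂* c-commands the pronoun but from outside its binding domain, and is not c-commanded by it → coindexation permitted.
*the pilots₃* c-commands the pronoun but from outside its binding domain, and is not c-commanded by it → coindexation permitted.
*the reviewers₄* c-commands the pronoun within its binding domain → coindexation would violate Principle B.
*the editors₅*: the pronoun c-commands this R-expression → coindexation would violate Principle C on *the editors₅*.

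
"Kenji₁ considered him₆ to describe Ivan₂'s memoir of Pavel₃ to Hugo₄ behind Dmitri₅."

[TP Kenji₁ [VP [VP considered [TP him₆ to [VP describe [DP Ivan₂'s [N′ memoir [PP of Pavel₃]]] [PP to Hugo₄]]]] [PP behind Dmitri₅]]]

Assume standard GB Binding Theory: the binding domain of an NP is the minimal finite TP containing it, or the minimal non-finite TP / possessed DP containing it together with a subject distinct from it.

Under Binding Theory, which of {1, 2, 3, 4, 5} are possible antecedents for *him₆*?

*him* is a pronoun, so Principle B applies: it must be free in its binding domain.
Binding domain of *him₆*: the matrix TP, whose subject is Kenji₁.
*Kenji₁* c-commands the pronoun within its binding domain → coindexation would violate Principle B.
*Ivan₂*: the pronoun c-commands this R-expression → coindexation would violate Principle C on *Ivan₂*.
*Pavel₃*: the pronoun c-commands this R-expression → coindexation would violate Principle C on *Pavel₃*.
*Hugo₄*: the pronoun c-commands this R-expression → coindexation would violate Principle C on *Hugo₄*.
*Dmitri₅* and the pronoun do not c-command one another → neither Principle B nor Principle C is at stake; coindexation permitted.

{5}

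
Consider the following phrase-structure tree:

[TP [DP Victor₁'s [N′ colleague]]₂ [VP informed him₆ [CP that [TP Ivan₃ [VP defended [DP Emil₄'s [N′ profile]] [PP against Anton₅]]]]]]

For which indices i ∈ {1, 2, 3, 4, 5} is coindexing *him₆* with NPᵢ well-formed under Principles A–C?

{1}

*him* is a pronoun, so Principle B applies: it must be free in its binding domain.
Binding domain of *him₆*: the matrix TP, whose subject is [Victor₁'s colleague]₂.
*Victor₁* and the pronoun do not c-command one another → neither Principle B nor Principle C is at stake; coindexation permitted.
*[Victor₁'s colleague]₂* c-commands the pronoun within its binding domain → coindexation would violate Principle B.
*Ivan₃*: the pronoun c-commands this R-expression → coindexation would violate Principle C on *Ivan₃*.
*Emil₄*: the pronoun c-commands this R-expression → coindexation would violate Principle C on *Emil₄*.
*Anton₅*: the pronoun c-commands this R-expression → coindexation would violate Principle C on *Anton₅*.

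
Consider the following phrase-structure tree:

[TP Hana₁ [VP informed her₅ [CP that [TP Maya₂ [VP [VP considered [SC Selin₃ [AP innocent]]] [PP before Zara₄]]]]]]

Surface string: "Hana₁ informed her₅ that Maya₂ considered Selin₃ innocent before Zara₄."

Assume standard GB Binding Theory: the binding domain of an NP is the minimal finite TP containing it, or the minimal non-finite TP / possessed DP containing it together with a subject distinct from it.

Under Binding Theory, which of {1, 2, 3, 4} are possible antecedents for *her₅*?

none

*her* is a pronoun, so Principle B applies: it must be free in its binding domain.
Binding domain of *her₅*: the matrix TP, whose subject is Hana₁.
*Hana₁* c-commands the pronoun within its binding domain → coindexation would violate Principle B.
*Maya₂*: the pronoun c-commands this R-expression → coindexation would violate Principle C on *Maya₂*.
*Selin₃*: the pronoun c-commands this R-expression → coindexation would violate Principle C on *Selin₃*.
*Zara₄*: the pronoun c-commands this R-expression → coindexation would violate Principle C on *Zara₄*.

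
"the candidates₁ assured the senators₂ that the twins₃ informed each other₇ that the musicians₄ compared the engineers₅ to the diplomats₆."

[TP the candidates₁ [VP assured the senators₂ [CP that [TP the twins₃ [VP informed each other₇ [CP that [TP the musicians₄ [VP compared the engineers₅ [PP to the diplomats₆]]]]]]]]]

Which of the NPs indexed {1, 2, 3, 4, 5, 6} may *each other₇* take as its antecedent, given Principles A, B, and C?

*each other* is an anaphor, so Principle A applies: it must be bound in its binding domain.
Binding domain of *each other₇*: the embedded TP, whose subject is the twins₃.
*the candidates₁* c-commands the anaphor but is outside its binding domain → cannot satisfy Principle A.
*the senators₂* c-commands the anaphor but is outside its binding domain → cannot satisfy Principle A.
*the twins₃* c-commands the anaphor within its binding domain → licit binder.
*the musicians₄* does not c-command the anaphor → cannot bind it.
*the engineers₅* does not c-command the anaphor → cannot bind it.
*the diplomats₆* does not c-command the anaphor → cannot bind it.

{3}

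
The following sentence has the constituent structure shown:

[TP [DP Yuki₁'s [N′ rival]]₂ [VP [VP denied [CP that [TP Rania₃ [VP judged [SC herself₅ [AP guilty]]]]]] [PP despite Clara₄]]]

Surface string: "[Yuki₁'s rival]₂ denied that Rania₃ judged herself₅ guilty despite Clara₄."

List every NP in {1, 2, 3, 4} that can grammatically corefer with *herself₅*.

{3}

*herself* is an anaphor, so Principle A applies: it must be bound in its binding domain.
Binding domain of *herself₅*: the embedded TP, whose subject is Rania₃.
*Yuki₁* does not c-command the anaphor → cannot bind it.
*[Yuki₁'s rival]₂* c-commands the anaphor but is outside its binding domain → cannot satisfy Principle A.
*Rania₃* c-commands the anaphor within its binding domain → licit binder.
*Clara₄* does not c-command the anaphor → cannot bind it.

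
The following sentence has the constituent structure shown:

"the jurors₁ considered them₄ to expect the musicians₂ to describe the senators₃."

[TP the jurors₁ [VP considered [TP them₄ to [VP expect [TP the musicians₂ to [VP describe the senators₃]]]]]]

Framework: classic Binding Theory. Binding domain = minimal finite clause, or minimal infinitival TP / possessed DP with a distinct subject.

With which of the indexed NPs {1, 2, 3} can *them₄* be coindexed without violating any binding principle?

*them* is a pronoun, so Principle B applies: it must be free in its binding domain.
Binding domain of *them₄*: the matrix TP, whose subject is the jurors₁.
*the jurors₁* c-commands the pronoun within its binding domain → coindexation would violate Principle B.
*the musicians₂*: the pronoun c-commands this R-expression → coindexation would violate Principle C on *the musicians₂*.
*the senators₃*: the pronoun c-commands this R-expression → coindexation would violate Principle C on *the senators₃*.

none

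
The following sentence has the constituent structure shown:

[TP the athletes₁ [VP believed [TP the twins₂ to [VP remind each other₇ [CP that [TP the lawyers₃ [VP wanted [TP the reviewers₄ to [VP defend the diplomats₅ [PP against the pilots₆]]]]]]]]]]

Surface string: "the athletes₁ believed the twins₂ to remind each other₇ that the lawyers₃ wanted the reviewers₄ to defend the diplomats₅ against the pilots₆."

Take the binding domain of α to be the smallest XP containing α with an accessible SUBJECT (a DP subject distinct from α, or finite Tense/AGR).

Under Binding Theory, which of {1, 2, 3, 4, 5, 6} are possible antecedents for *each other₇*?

{2}

*each other* is an anaphor, so Principle A applies: it must be bound in its binding domain.
Binding domain of *each other₇*: the embedded TP, whose subject is the twins₂.
*the athletes₁* c-commands the anaphor but is outside its binding domain → cannot satisfy Principle A.
*the twins₂* c-commands the anaphor within its binding domain → licit binder.
*the lawyers₃* does not c-command the anaphor → cannot bind it.
*the reviewers₄* does not c-command the anaphor → cannot bind it.
*the diplomats₅* does not c-command the anaphor → cannot bind it.
*the pilots₆* does not c-command the anaphor → cannot bind it.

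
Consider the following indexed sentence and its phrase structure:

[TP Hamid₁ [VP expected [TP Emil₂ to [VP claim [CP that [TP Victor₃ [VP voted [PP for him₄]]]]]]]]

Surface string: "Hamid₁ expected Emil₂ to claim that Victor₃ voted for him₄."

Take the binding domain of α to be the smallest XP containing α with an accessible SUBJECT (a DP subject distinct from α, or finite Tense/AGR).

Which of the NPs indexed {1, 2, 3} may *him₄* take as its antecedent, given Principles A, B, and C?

*him* is a pronoun, so Principle B applies: it must be free in its binding domain.
Binding domain of *him₄*: the embedded TP, whose subject is Victor₃.
*Hamid₁* c-commands the pronoun but from outside its binding domain, and is not c-commanded by it → coindexation permitted.
*Emil₂* c-commands the pronoun but from outside its binding domain, and is not c-commanded by it → coindexation permitted.
*Victor₃* c-commands the pronoun within its binding domain → coindexation would violate Principle B.

{1, 2}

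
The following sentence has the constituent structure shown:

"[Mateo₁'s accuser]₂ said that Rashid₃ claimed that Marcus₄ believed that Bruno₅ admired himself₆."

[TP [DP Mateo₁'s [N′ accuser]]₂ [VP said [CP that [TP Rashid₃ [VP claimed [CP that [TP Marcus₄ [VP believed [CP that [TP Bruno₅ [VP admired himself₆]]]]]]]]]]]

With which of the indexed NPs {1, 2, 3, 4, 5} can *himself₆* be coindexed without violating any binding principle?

{5}

*himself* is an anaphor, so Principle A applies: it must be bound in its binding domain.
Binding domain of *himself₆*: the embedded TP, whose subject is Bruno₅.
*Mateo₁* does not c-command the anaphor → cannot bind it.
*[Mateo₁'s accuser]₂* c-commands the anaphor but is outside its binding domain → cannot satisfy Principle A.
*Rashid₃* c-commands the anaphor but is outside its binding domain → cannot satisfy Principle A.
*Marcus₄* c-commands the anaphor but is outside its binding domain → cannot satisfy Principle A.
*Bruno₅* c-commands the anaphor within its binding domain → licit binder.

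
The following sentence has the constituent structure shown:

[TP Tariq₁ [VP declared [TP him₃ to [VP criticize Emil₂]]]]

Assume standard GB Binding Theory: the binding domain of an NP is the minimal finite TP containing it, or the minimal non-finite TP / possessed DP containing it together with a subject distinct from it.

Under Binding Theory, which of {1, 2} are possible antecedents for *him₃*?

none

*him* is a pronoun, so Principle B applies: it must be free in its binding domain.
Binding domain of *him₃*: the matrix TP, whose subject is Tariq₁.
*Tariq₁* c-commands the pronoun within its binding domain → coindexation would violate Principle B.
*Emil₂*: the pronoun c-commands this R-expression → coindexation would violate Principle C on *Emil₂*.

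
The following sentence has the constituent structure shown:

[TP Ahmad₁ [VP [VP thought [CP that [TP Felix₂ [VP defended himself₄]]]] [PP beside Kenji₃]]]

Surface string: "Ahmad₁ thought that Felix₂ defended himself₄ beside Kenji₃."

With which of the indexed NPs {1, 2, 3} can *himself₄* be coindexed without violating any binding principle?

*himself* is an anaphor, so Principle A applies: it must be bound in its binding domain.
Binding domain of *himself₄*: the embedded TP, whose subject is Felix₂.
*Ahmad₁* c-commands the anaphor but is outside its binding domain → cannot satisfy Principle A.
*Felix₂* c-commands the anaphor within its binding domain → licit binder.
*Kenji₃* does not c-command the anaphor → cannot bind it.

{2}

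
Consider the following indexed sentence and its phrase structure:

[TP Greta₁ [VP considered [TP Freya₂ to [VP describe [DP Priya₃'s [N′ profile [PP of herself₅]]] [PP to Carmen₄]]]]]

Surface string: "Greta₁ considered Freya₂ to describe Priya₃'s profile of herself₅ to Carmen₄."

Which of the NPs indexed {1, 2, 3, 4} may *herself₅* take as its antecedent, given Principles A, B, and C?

*herself* is an anaphor, so Principle A applies: it must be bound in its binding domain.
Binding domain of *herself₅*: the possessed DP, whose subject is Priya₃.
*Greta₁* c-commands the anaphor but is outside its binding domain → cannot satisfy Principle A.
*Freya₂* c-commands the anaphor but is outside its binding domain → cannot satisfy Principle A.
*Priya₃* c-commands the anaphor within its binding domain → licit binder.
*Carmen₄* does not c-command the anaphor → cannot bind it.

{3}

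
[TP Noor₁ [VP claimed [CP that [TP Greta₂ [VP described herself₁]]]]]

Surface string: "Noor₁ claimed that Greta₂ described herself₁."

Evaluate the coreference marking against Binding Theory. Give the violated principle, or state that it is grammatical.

Principle A

The two coindexed NPs are *Noor₁* and *herself₁*.
*herself₁* is an anaphor. Principle A requires it to be bound within its binding domain — the embedded TP, whose subject is Greta₂.
Within that domain it is c-commanded by *Greta₂*, which does not share its index.
*Noor₁* does c-command the anaphor, but from outside its binding domain.
The anaphor is unbound in its domain → Principle A violation.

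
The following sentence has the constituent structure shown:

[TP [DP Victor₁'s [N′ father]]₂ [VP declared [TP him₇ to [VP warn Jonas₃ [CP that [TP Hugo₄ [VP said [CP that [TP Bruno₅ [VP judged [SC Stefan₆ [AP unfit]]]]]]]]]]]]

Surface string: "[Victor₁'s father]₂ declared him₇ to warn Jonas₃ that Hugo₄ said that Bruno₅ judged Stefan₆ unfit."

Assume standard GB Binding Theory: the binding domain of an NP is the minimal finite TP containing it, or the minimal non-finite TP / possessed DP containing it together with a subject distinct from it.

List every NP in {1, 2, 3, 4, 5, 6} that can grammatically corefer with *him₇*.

*him* is a pronoun, so Principle B applies: it must be free in its binding domain.
Binding domain of *him₇*: the matrix TP, whose subject is [Victor₁'s father]₂.
*Victor₁* and the pronoun do not c-command one another → neither Principle B nor Principle C is at stake; coindexation permitted.
*[Victor₁'s father]₂* c-commands the pronoun within its binding domain → coindexation would violate Principle B.
*Jonas₃*: the pronoun c-commands this R-expression → coindexation would violate Principle C on *Jonas₃*.
*Hugo₄*: the pronoun c-commands this R-expression → coindexation would violate Principle C on *Hugo₄*.
*Bruno₅*: the pronoun c-commands this R-expression → coindexation would violate Principle C on *Bruno₅*.
*Stefan₆*: the pronoun c-commands this R-expression → coindexation would violate Principle C on *Stefan₆*.

{1}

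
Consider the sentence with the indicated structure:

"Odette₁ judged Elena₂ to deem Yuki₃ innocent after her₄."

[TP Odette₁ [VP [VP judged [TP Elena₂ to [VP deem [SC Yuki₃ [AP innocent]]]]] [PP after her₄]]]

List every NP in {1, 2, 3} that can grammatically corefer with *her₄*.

*her* is a pronoun, so Principle B applies: it must be free in its binding domain.
Binding domain of *her₄*: the matrix TP, whose subject is Odette₁.
*Odette₁* c-commands the pronoun within its binding domain → coindexation would violate Principle B.
*Elena₂* and the pronoun do not c-command one another → neither Principle B nor Principle C is at stake; coindexation permitted.
*Yuki₃* and the pronoun do not c-command one another → neither Principle B nor Principle C is at stake; coindexation permitted.

{2, 3}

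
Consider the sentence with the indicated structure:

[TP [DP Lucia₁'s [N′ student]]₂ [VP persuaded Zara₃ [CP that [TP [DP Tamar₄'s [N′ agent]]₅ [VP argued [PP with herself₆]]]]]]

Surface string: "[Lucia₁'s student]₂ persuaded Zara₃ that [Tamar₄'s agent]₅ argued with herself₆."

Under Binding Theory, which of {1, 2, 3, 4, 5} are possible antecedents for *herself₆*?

{5}

*herself* is an anaphor, so Principle A applies: it must be bound in its binding domain.
Binding domain of *herself₆*: the embedded TP, whose subject is [Tamar₄'s agent]₅.
*Lucia₁* does not c-command the anaphor → cannot bind it.
*[Lucia₁'s student]₂* c-commands the anaphor but is outside its binding domain → cannot satisfy Principle A.
*Zara₃* c-commands the anaphor but is outside its binding domain → cannot satisfy Principle A.
*Tamar₄* does not c-command the anaphor → cannot bind it.
*[Tamar₄'s agent]₅* c-commands the anaphor within its binding domain → licit binder.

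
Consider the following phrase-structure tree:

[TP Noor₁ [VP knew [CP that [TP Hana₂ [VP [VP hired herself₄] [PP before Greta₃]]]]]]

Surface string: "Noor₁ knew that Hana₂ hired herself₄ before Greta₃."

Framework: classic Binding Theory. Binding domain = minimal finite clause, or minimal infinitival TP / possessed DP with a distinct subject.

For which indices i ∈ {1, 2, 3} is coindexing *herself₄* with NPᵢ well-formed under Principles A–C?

*herself* is an anaphor, so Principle A applies: it must be bound in its binding domain.
Binding domain of *herself₄*: the embedded TP, whose subject is Hana₂.
*Noor₁* c-commands the anaphor but is outside its binding domain → cannot satisfy Principle A.
*Hana₂* c-commands the anaphor within its binding domain → licit binder.
*Greta₃* does not c-command the anaphor → cannot bind it.

{2}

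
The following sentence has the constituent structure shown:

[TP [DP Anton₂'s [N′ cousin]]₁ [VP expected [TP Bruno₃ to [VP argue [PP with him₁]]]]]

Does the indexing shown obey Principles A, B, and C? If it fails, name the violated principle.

grammatical

The two coindexed NPs are *[Anton₂'s cousin]₁* and *him₁*.
*him₁* is a pronoun; its binding domain is the embedded TP, whose subject is Bruno₃. Within that domain it is c-commanded only by *Bruno₃*, which carries a different index — the pronoun is free locally, so Principle B holds.
*[Anton₂'s cousin]₁* is an R-expression; *him₁* does not c-command it, and no other NP shares its index, so Principle C is satisfied.
All principles are respected.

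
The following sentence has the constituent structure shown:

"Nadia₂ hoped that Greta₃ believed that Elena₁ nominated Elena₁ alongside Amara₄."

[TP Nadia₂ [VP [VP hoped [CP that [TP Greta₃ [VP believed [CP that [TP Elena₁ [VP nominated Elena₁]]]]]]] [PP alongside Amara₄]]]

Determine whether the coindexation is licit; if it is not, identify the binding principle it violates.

The two coindexed NPs are *Elena₁* (the higher occurrence) and *Elena₁* (the lower occurrence).
*Elena₁* (the lower occurrence) is an R-expression. Principle C requires it to be free everywhere.
*Elena₁* (the higher occurrence) c-commands it and carries the same index.
The R-expression is bound → Principle C violation.

Principle C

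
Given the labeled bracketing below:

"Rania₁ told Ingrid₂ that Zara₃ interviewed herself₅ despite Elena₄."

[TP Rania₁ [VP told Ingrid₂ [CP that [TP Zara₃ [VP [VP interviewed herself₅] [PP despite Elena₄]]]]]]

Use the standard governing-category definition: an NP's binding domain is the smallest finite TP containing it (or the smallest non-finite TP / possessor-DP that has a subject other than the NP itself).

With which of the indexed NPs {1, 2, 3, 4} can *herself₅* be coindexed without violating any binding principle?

*herself* is an anaphor, so Principle A applies: it must be bound in its binding domain.
Binding domain of *herself₅*: the embedded TP, whose subject is Zara₃.
*Rania₁* c-commands the anaphor but is outside its binding domain → cannot satisfy Principle A.
*Ingrid₂* c-commands the anaphor but is outside its binding domain → cannot satisfy Principle A.
*Zara₃* c-commands the anaphor within its binding domain → licit binder.
*Elena₄* does not c-command the anaphor → cannot bind it.

{3}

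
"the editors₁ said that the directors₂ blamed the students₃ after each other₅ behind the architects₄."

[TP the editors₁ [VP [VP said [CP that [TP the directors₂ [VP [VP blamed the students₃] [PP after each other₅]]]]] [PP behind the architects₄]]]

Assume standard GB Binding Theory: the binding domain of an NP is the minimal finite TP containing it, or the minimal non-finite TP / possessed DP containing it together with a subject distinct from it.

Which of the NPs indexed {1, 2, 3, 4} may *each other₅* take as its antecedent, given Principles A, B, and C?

{2}

*each other* is an anaphor, so Principle A applies: it must be bound in its binding domain.
Binding domain of *each other₅*: the embedded TP, whose subject is the directors₂.
*the editors₁* c-commands the anaphor but is outside its binding domain → cannot satisfy Principle A.
*the directors₂* c-commands the anaphor within its binding domain → licit binder.
*the students₃* does not c-command the anaphor → cannot bind it.
*the architects₄* does not c-command the anaphor → cannot bind it.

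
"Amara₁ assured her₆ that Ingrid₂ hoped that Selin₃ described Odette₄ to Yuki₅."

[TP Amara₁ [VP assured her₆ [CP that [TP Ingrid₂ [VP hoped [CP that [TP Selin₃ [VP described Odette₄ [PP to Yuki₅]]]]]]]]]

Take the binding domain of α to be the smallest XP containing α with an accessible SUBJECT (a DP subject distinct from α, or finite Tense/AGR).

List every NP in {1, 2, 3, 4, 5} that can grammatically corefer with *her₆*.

none

*her* is a pronoun, so Principle B applies: it must be free in its binding domain.
Binding domain of *her₆*: the matrix TP, whose subject is Amara₁.
*Amara₁* c-commands the pronoun within its binding domain → coindexation would violate Principle B.
*Ingrid₂*: the pronoun c-commands this R-expression → coindexation would violate Principle C on *Ingrid₂*.
*Selin₃*: the pronoun c-commands this R-expression → coindexation would violate Principle C on *Selin₃*.
*Odette₄*: the pronoun c-commands this R-expression → coindexation would violate Principle C on *Odette₄*.
*Yuki₅*: the pronoun c-commands this R-expression → coindexation would violate Principle C on *Yuki₅*.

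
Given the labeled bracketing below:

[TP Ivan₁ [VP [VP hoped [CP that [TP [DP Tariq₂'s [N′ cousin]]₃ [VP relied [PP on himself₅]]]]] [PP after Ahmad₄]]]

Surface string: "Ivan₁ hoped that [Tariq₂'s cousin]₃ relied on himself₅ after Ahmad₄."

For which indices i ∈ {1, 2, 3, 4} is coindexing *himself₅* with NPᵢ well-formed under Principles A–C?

*himself* is an anaphor, so Principle A applies: it must be bound in its binding domain.
Binding domain of *himself₅*: the embedded TP, whose subject is [Tariq₂'s cousin]₃.
*Ivan₁* c-commands the anaphor but is outside its binding domain → cannot satisfy Principle A.
*Tariq₂* does not c-command the anaphor → cannot bind it.
*[Tariq₂'s cousin]₃* c-commands the anaphor within its binding domain → licit binder.
*Ahmad₄* does not c-command the anaphor → cannot bind it.

{3}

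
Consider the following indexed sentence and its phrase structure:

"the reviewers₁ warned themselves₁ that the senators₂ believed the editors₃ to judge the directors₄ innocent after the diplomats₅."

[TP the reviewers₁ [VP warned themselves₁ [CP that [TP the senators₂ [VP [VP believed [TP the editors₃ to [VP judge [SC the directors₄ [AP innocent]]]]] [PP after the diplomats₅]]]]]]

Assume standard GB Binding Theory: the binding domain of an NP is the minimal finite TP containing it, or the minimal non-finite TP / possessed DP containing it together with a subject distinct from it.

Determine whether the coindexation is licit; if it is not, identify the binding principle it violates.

The two coindexed NPs are *the reviewers₁* and *themselves₁*.
*themselves₁* is an anaphor; its binding domain is the matrix TP, whose subject is the reviewers₁. *the reviewers₁* c-commands it within that domain and shares its index, so Principle A is satisfied.
*the reviewers₁* is an R-expression; *themselves₁* does not c-command it, and no other NP shares its index, so Principle C is satisfied.
All principles are respected.

grammatical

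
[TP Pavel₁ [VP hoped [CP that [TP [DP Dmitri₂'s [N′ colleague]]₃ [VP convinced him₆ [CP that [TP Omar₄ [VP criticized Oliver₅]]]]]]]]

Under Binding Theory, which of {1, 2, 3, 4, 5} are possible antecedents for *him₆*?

{1, 2}

*him* is a pronoun, so Principle B applies: it must be free in its binding domain.
Binding domain of *him₆*: the embedded TP, whose subject is [Dmitri₂'s colleague]₃.
*Pavel₁* c-commands the pronoun but from outside its binding domain, and is not c-commanded by it → coindexation permitted.
*Dmitri₂* and the pronoun do not c-command one another → neither Principle B nor Principle C is at stake; coindexation permitted.
*[Dmitri₂'s colleague]₃* c-commands the pronoun within its binding domain → coindexation would violate Principle B.
*Omar₄*: the pronoun c-commands this R-expression → coindexation would violate Principle C on *Omar₄*.
*Oliver₅*: the pronoun c-commands this R-expression → coindexation would violate Principle C on *Oliver₅*.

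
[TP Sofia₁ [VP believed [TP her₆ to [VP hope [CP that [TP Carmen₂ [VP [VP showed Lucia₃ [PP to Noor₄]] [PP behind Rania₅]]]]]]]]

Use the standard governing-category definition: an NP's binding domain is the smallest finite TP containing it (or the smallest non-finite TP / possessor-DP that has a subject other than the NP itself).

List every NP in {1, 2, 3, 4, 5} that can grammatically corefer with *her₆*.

*her* is a pronoun, so Principle B applies: it must be free in its binding domain.
Binding domain of *her₆*: the matrix TP, whose subject is Sofia₁.
*Sofia₁* c-commands the pronoun within its binding domain → coindexation would violate Principle B.
*Carmen₂*: the pronoun c-commands this R-expression → coindexation would violate Principle C on *Carmen₂*.
*Lucia₃*: the pronoun c-commands this R-expression → coindexation would violate Principle C on *Lucia₃*.
*Noor₄*: the pronoun c-commands this R-expression → coindexation would violate Principle C on *Noor₄*.
*Rania₅*: the pronoun c-commands this R-expression → coindexation would violate Principle C on *Rania₅*.

none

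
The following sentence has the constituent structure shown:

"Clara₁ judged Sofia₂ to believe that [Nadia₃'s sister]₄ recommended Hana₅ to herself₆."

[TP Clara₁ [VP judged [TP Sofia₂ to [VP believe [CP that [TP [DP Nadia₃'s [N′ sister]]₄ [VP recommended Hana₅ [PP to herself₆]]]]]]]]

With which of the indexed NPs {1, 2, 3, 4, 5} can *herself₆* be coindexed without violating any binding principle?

*herself* is an anaphor, so Principle A applies: it must be bound in its binding domain.
Binding domain of *herself₆*: the embedded TP, whose subject is [Nadia₃'s sister]₄.
*Clara₁* c-commands the anaphor but is outside its binding domain → cannot satisfy Principle A.
*Sofia₂* c-commands the anaphor but is outside its binding domain → cannot satisfy Principle A.
*Nadia₃* does not c-command the anaphor → cannot bind it.
*[Nadia₃'s sister]₄* c-commands the anaphor within its binding domain → licit binder.
*Hana₅* c-commands the anaphor within its binding domain → licit binder.

{4, 5}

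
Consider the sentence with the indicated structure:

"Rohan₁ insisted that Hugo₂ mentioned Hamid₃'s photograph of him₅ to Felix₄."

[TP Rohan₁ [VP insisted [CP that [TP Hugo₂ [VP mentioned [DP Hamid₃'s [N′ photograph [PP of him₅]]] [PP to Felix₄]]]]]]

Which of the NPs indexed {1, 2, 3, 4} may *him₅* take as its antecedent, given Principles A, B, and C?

*him* is a pronoun, so Principle B applies: it must be free in its binding domain.
Binding domain of *him₅*: the possessed DP, whose subject is Hamid₃.
*Rohan₁* c-commands the pronoun but from outside its binding domain, and is not c-commanded by it → coindexation permitted.
*Hugo₂* c-commands the pronoun but from outside its binding domain, and is not c-commanded by it → coindexation permitted.
*Hamid₃* c-commands the pronoun within its binding domain → coindexation would violate Principle B.
*Felix₄* and the pronoun do not c-command one another → neither Principle B nor Principle C is at stake; coindexation permitted.

{1, 2, 4}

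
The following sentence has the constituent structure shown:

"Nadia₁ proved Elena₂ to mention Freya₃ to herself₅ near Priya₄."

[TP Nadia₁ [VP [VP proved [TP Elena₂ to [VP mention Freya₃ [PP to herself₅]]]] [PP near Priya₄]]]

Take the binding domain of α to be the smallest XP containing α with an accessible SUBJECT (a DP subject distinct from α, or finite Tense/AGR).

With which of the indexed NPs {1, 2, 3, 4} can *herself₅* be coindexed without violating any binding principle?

{2, 3}

*herself* is an anaphor, so Principle A applies: it must be bound in its binding domain.
Binding domain of *herself₅*: the embedded TP, whose subject is Elena₂.
*Nadia₁* c-commands the anaphor but is outside its binding domain → cannot satisfy Principle A.
*Elena₂* c-commands the anaphor within its binding domain → licit binder.
*Freya₃* c-commands the anaphor within its binding domain → licit binder.
*Priya₄* does not c-command the anaphor → cannot bind it.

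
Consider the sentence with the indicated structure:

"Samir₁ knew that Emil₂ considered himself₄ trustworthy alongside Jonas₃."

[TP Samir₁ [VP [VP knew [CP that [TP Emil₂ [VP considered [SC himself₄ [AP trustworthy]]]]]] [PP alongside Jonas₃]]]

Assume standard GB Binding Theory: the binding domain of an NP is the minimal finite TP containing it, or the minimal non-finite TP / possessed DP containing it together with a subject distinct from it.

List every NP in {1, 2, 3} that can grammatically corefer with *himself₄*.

*himself* is an anaphor, so Principle A applies: it must be bound in its binding domain.
Binding domain of *himself₄*: the embedded TP, whose subject is Emil₂.
*Samir₁* c-commands the anaphor but is outside its binding domain → cannot satisfy Principle A.
*Emil₂* c-commands the anaphor within its binding domain → licit binder.
*Jonas₃* does not c-command the anaphor → cannot bind it.

{2}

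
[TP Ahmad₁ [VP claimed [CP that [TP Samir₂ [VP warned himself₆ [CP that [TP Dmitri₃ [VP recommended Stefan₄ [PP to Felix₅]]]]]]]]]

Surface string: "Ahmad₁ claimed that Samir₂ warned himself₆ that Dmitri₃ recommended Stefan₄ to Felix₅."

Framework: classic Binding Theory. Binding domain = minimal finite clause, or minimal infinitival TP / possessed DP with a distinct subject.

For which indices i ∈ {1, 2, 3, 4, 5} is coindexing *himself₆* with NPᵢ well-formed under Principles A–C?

{2}

*himself* is an anaphor, so Principle A applies: it must be bound in its binding domain.
Binding domain of *himself₆*: the embedded TP, whose subject is Samir₂.
*Ahmad₁* c-commands the anaphor but is outside its binding domain → cannot satisfy Principle A.
*Samir₂* c-commands the anaphor within its binding domain → licit binder.
*Dmitri₃* does not c-command the anaphor → cannot bind it.
*Stefan₄* does not c-command the anaphor → cannot bind it.
*Felix₅* does not c-command the anaphor → cannot bind it.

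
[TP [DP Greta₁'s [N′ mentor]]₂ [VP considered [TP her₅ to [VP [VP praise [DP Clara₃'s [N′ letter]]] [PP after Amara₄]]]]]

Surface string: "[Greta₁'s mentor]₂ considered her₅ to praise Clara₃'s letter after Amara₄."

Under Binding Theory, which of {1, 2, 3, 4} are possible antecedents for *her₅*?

*her* is a pronoun, so Principle B applies: it must be free in its binding domain.
Binding domain of *her₅*: the matrix TP, whose subject is [Greta₁'s mentor]₂.
*Greta₁* and the pronoun do not c-command one another → neither Principle B nor Principle C is at stake; coindexation permitted.
*[Greta₁'s mentor]₂* c-commands the pronoun within its binding domain → coindexation would violate Principle B.
*Clara₃*: the pronoun c-commands this R-expression → coindexation would violate Principle C on *Clara₃*.
*Amara₄*: the pronoun c-commands this R-expression → coindexation would violate Principle C on *Amara₄*.

{1}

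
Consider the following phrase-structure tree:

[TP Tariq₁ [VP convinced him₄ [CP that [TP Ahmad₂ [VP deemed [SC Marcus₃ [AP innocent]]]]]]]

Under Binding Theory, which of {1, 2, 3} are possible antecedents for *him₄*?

*him* is a pronoun, so Principle B applies: it must be free in its binding domain.
Binding domain of *him₄*: the matrix TP, whose subject is Tariq₁.
*Tariq₁* c-commands the pronoun within its binding domain → coindexation would violate Principle B.
*Ahmad₂*: the pronoun c-commands this R-expression → coindexation would violate Principle C on *Ahmad₂*.
*Marcus₃*: the pronoun c-commands this R-expression → coindexation would violate Principle C on *Marcus₃*.

none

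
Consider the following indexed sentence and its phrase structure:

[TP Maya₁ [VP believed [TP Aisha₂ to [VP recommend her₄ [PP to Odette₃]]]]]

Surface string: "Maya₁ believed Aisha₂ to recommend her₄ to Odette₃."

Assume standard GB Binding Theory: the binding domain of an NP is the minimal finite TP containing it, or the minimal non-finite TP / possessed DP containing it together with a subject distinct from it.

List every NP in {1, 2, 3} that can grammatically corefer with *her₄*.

{1}

*her* is a pronoun, so Principle B applies: it must be free in its binding domain.
Binding domain of *her₄*: the embedded TP, whose subject is Aisha₂.
*Maya₁* c-commands the pronoun but from outside its binding domain, and is not c-commanded by it → coindexation permitted.
*Aisha₂* c-commands the pronoun within its binding domain → coindexation would violate Principle B.
*Odette₃*: the pronoun c-commands this R-expression → coindexation would violate Principle C on *Odette₃*.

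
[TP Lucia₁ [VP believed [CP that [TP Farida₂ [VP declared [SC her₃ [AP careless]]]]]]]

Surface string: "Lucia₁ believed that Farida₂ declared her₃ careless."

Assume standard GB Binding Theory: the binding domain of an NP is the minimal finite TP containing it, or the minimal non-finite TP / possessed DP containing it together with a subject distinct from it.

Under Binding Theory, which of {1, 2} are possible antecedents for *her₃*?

{1}

*her* is a pronoun, so Principle B applies: it must be free in its binding domain.
Binding domain of *her₃*: the embedded TP, whose subject is Farida₂.
*Lucia₁* c-commands the pronoun but from outside its binding domain, and is not c-commanded by it → coindexation permitted.
*Farida₂* c-commands the pronoun within its binding domain → coindexation would violate Principle B.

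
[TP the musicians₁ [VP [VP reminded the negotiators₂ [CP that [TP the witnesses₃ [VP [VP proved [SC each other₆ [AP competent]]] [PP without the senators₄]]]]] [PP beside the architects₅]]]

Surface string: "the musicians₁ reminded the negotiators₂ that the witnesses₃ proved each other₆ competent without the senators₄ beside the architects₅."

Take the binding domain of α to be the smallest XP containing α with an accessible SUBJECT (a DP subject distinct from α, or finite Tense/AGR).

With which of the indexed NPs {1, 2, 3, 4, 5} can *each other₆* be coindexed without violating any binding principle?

{3}

*each other* is an anaphor, so Principle A applies: it must be bound in its binding domain.
Binding domain of *each other₆*: the embedded TP, whose subject is the witnesses₃.
*the musicians₁* c-commands the anaphor but is outside its binding domain → cannot satisfy Principle A.
*the negotiators₂* c-commands the anaphor but is outside its binding domain → cannot satisfy Principle A.
*the witnesses₃* c-commands the anaphor within its binding domain → licit binder.
*the senators₄* does not c-command the anaphor → cannot bind it.
*the architects₅* does not c-command the anaphor → cannot bind it.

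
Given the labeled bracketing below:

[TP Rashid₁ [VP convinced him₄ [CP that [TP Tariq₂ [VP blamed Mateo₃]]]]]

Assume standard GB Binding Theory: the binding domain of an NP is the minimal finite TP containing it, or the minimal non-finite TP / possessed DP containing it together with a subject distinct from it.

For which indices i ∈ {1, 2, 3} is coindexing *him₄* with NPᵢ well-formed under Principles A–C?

none

*him* is a pronoun, so Principle B applies: it must be free in its binding domain.
Binding domain of *him₄*: the matrix TP, whose subject is Rashid₁.
*Rashid₁* c-commands the pronoun within its binding domain → coindexation would violate Principle B.
*Tariq₂*: the pronoun c-commands this R-expression → coindexation would violate Principle C on *Tariq₂*.
*Mateo₃*: the pronoun c-commands this R-expression → coindexation would violate Principle C on *Mateo₃*.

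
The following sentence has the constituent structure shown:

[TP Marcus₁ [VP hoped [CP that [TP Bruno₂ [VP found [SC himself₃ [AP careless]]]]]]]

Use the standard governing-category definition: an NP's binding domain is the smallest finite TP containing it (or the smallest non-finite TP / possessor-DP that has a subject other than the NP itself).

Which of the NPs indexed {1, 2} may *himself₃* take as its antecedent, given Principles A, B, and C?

*himself* is an anaphor, so Principle A applies: it must be bound in its binding domain.
Binding domain of *himself₃*: the embedded TP, whose subject is Bruno₂.
*Marcus₁* c-commands the anaphor but is outside its binding domain → cannot satisfy Principle A.
*Bruno₂* c-commands the anaphor within its binding domain → licit binder.

{2}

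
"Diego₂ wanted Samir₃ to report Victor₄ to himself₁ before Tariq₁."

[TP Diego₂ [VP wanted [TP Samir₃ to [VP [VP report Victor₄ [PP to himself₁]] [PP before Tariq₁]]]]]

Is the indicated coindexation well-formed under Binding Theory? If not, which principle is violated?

Principle A

The two coindexed NPs are *Tariq₁* and *himself₁*.
*himself₁* is an anaphor. Principle A requires it to be bound within its binding domain — the embedded TP, whose subject is Samir₃.
Within that domain it is c-commanded by *Samir₃*, *Victor₄*, none of which share its index.
*Tariq₁* does not c-command the anaphor at all.
The anaphor is unbound in its domain → Principle A violation.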